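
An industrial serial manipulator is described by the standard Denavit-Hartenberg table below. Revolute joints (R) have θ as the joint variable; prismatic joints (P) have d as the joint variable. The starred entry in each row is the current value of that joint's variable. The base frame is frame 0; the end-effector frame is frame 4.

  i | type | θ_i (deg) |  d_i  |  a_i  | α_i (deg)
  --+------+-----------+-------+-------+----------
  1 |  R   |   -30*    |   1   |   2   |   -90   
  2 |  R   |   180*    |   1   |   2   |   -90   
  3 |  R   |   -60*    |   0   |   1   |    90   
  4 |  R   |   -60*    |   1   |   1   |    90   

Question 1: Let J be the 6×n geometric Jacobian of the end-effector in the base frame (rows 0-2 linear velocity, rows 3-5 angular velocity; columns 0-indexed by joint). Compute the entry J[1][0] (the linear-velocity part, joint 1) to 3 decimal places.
1.500

axis z_0 = ẑ; lever o_n−o_0 = (1.5000,2.3660,0.1340)
cross product → J_v[:, 0] = (-2.3660,1.5000,0.0000)
J_ω[:, 0] = z_0
entry J[1][0] = 1.5000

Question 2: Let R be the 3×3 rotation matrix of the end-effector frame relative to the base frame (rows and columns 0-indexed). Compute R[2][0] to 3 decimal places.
-0.866

End-effector x-axis (col 0 of R) = (0.0000,0.5000,-0.8660)
R[2][0] = -0.8660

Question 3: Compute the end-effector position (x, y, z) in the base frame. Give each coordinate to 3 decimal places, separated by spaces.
after link 1: o_1 = (1.7321, -1.0000, 1.0000)
after link 2: o_2 = (0.5000, 0.8660, 1.0000)
after link 3: o_3 = (0.5000, 1.8660, 1.0000)
after link 4: o_4 = (1.5000, 2.3660, 0.1340)

1.500 2.366 0.134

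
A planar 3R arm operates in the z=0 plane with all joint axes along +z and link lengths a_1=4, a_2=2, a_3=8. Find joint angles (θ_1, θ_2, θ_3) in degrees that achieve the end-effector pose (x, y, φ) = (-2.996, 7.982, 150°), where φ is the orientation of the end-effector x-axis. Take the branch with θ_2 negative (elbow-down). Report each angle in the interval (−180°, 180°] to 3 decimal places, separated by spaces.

wrist centre = target − a_3·(cos φ, sin φ) = (3.9322, 3.9820)
cos θ_2 = (31.3185−4²−2²)/(2·4·2) = 0.7074; θ_2 = -44.9755° (elbow-down)
β = atan2(3.9820,3.9322) = 45.3605°; ψ = atan2(-1.4136,5.4148) = -14.6312°
θ_1 = β − ψ = 59.9918°
θ_3 = φ − θ_1 − θ_2 = 134.9837° (wrapped to (-180°,180°])

59.992 -44.975 134.984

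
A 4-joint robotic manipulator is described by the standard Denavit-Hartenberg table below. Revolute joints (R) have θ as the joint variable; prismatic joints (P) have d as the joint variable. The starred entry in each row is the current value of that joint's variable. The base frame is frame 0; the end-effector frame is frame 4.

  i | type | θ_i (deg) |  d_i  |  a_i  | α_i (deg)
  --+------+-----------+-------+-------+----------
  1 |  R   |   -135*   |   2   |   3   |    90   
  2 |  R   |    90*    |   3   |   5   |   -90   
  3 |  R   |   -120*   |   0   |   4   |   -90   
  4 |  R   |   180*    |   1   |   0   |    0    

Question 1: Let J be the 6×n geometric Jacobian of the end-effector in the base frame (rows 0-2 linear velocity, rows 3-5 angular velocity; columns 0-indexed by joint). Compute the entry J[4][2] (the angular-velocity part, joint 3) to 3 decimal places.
axis z_2 = (0.7071,0.7071,0.0000); lever o_n−o_2 = (-2.8030,2.8030,-1.1340)
cross product → J_v[:, 2] = (-0.8018,0.8018,3.9641)
J_ω[:, 2] = z_2
entry J[4][2] = 0.7071

0.707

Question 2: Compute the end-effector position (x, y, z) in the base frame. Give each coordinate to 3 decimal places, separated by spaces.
-7.046 2.803 5.866

after link 1: o_1 = (-2.1213, -2.1213, 2.0000)
after link 2: o_2 = (-4.2426, -0.0000, 7.0000)
after link 3: o_3 = (-6.6921, 2.4495, 5.0000)
after link 4: o_4 = (-7.0457, 2.8030, 5.8660)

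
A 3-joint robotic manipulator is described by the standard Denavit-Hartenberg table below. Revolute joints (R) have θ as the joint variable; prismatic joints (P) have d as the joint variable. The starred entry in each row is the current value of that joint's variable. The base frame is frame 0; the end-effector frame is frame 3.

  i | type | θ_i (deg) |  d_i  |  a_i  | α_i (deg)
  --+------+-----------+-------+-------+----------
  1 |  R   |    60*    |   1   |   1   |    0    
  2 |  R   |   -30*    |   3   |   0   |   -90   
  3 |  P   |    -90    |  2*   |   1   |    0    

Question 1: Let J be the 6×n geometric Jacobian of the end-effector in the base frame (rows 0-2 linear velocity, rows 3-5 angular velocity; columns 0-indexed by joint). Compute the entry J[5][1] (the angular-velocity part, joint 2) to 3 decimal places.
1.000

axis z_1 = (0.0000,0.0000,1.0000); lever o_n−o_1 = (-1.0000,1.7321,4.0000)
cross product → J_v[:, 1] = (-1.7321,-1.0000,0.0000)
J_ω[:, 1] = z_1
entry J[5][1] = 1.0000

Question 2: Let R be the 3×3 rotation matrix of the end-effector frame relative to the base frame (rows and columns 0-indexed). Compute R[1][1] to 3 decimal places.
0.500

End-effector y-axis (col 1 of R) = (0.8660,0.5000,-0.0000)
R[1][1] = 0.5000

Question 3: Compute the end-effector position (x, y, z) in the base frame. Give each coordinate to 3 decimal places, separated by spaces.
-0.500 2.598 5.000

after link 1: o_1 = (0.5000, 0.8660, 1.0000)
after link 2: o_2 = (0.5000, 0.8660, 4.0000)
after link 3: o_3 = (-0.5000, 2.5981, 5.0000)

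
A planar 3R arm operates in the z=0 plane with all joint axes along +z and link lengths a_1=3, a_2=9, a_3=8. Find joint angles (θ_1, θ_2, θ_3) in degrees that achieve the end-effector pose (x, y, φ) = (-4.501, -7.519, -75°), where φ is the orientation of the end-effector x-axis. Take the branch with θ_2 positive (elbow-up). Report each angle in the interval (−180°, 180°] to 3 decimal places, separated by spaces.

41.354 150.013 93.634

wrist centre = target − a_3·(cos φ, sin φ) = (-6.5716, 0.2084)
cos θ_2 = (43.2287−3²−9²)/(2·3·9) = -0.8661; θ_2 = 150.0125° (elbow-up)
β = atan2(0.2084,-6.5716) = 178.1836°; ψ = atan2(4.4983,-4.7952) = 136.8299°
θ_1 = β − ψ = 41.3537°
θ_3 = φ − θ_1 − θ_2 = 93.6338° (wrapped to (-180°,180°])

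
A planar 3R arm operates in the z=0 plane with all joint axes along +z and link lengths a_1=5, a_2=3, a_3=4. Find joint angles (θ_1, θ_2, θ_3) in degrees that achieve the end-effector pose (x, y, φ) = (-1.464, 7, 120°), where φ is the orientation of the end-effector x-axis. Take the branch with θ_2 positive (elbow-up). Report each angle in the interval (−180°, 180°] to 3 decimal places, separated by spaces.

44.992 134.992 -59.984

wrist centre = target − a_3·(cos φ, sin φ) = (0.5360, 3.5359)
cos θ_2 = (12.7899−5²−3²)/(2·5·3) = -0.7070; θ_2 = 134.9917° (elbow-up)
β = atan2(3.5359,0.5360) = 81.3803°; ψ = atan2(2.1216,2.8790) = 36.3878°
θ_1 = β − ψ = 44.9924°
θ_3 = φ − θ_1 − θ_2 = -59.9841° (wrapped to (-180°,180°])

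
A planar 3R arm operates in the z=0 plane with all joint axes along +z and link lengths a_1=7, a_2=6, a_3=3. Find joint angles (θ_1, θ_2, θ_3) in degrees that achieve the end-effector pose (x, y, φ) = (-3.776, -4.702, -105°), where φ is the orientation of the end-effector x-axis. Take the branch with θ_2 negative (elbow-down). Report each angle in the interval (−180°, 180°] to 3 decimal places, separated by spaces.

-89.991 -150.002 134.993

wrist centre = target − a_3·(cos φ, sin φ) = (-2.9995, -1.8042)
cos θ_2 = (12.2525−7²−6²)/(2·7·6) = -0.8660; θ_2 = -150.0019° (elbow-down)
β = atan2(-1.8042,-2.9995) = -148.9731°; ψ = atan2(-2.9998,1.8037) = -58.9822°
θ_1 = β − ψ = -89.9909°
θ_3 = φ − θ_1 − θ_2 = 134.9928° (wrapped to (-180°,180°])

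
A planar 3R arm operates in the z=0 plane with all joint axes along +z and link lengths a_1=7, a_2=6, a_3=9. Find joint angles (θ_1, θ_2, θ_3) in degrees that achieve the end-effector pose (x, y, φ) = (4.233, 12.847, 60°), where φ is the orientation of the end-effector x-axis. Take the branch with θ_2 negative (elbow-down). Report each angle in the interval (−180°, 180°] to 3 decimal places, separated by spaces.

150.005 -135.001 44.997

wrist centre = target − a_3·(cos φ, sin φ) = (-0.2670, 5.0528)
cos θ_2 = (25.6018−7²−6²)/(2·7·6) = -0.7071; θ_2 = -135.0012° (elbow-down)
β = atan2(5.0528,-0.2670) = 93.0248°; ψ = atan2(-4.2426,2.7573) = -56.9798°
θ_1 = β − ψ = 150.0046°
θ_3 = φ − θ_1 − θ_2 = 44.9966° (wrapped to (-180°,180°])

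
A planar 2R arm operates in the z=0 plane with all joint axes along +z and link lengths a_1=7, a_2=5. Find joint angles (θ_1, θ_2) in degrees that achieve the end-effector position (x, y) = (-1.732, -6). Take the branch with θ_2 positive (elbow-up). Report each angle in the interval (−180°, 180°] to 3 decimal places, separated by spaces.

cos θ_2 = (38.9998−7²−5²)/(2·7·5) = -0.5000; θ_2 = 120.0002° (elbow-up)
β = atan2(-6.0000,-1.7320) = -106.1017°; ψ = atan2(4.3301,4.5000) = 43.8979°
θ_1 = β − ψ = -149.9996°

-150.000 120.000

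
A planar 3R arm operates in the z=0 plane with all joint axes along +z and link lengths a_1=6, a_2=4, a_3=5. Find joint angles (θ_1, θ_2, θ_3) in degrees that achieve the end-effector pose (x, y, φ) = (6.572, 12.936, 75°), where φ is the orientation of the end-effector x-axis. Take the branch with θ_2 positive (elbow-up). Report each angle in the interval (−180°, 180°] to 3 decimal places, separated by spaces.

45.000 29.999 0.000

wrist centre = target − a_3·(cos φ, sin φ) = (5.2779, 8.1064)
cos θ_2 = (93.5695−6²−4²)/(2·6·4) = 0.8660; θ_2 = 29.9993° (elbow-up)
β = atan2(8.1064,5.2779) = 56.9326°; ψ = atan2(2.0000,9.4641) = 11.9322°
θ_1 = β − ψ = 45.0004°
θ_3 = φ − θ_1 − θ_2 = 0.0003° (wrapped to (-180°,180°])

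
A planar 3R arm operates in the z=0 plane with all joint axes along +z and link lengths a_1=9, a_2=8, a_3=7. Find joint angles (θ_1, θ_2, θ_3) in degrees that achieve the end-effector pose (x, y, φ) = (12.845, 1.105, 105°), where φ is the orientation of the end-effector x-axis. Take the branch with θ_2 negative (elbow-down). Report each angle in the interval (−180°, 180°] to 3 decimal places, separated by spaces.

wrist centre = target − a_3·(cos φ, sin φ) = (14.6567, -5.6565)
cos θ_2 = (246.8156−9²−8²)/(2·9·8) = 0.7071; θ_2 = -45.0044° (elbow-down)
β = atan2(-5.6565,14.6567) = -21.1031°; ψ = atan2(-5.6573,14.6564) = -21.1063°
θ_1 = β − ψ = 0.0031°
θ_3 = φ − θ_1 − θ_2 = 150.0012° (wrapped to (-180°,180°])

0.003 -45.004 150.001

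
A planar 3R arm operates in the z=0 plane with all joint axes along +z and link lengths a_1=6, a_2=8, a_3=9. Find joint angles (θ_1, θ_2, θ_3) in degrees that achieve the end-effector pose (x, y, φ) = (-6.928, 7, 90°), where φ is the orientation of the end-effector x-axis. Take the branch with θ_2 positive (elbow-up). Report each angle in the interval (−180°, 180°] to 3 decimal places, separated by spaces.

wrist centre = target − a_3·(cos φ, sin φ) = (-6.9280, -2.0000)
cos θ_2 = (51.9972−6²−8²)/(2·6·8) = -0.5000; θ_2 = 120.0019° (elbow-up)
β = atan2(-2.0000,-6.9280) = -163.8974°; ψ = atan2(6.9281,1.9998) = 73.8994°
θ_1 = β − ψ = -237.7968°
θ_3 = φ − θ_1 − θ_2 = -152.2051° (wrapped to (-180°,180°])

122.203 120.002 -152.205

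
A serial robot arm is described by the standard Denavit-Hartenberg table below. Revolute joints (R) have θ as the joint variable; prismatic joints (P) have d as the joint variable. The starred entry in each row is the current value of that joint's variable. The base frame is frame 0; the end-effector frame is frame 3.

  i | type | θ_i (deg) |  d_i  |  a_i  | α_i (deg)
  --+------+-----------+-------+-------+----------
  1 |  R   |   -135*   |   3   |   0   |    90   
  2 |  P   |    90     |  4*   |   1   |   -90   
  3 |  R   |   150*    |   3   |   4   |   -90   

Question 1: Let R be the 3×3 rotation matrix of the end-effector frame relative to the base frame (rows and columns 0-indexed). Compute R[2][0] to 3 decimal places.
-0.866

End-effector x-axis (col 0 of R) = (0.3536,-0.3536,-0.8660)
R[2][0] = -0.8660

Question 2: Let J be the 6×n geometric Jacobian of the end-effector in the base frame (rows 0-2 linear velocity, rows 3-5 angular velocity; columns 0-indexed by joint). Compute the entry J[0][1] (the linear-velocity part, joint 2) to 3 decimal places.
-0.707

prismatic axis z_1 = (-0.7071,0.7071,0.0000)
J_v[:, 1] = z_1; J_ω[:, 1] = (0,0,0)
entry J[0][1] = -0.7071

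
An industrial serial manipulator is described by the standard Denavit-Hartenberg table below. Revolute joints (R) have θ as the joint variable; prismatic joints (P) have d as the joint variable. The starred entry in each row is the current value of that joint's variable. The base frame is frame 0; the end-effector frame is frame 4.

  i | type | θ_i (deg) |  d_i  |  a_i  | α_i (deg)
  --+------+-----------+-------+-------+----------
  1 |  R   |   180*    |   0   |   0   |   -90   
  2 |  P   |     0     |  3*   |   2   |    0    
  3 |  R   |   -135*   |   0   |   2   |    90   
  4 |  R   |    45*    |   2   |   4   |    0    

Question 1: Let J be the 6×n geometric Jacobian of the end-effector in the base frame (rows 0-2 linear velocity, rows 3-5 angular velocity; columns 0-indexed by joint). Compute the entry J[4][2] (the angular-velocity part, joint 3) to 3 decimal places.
axis z_2 = (-0.0000,-1.0000,0.0000); lever o_n−o_2 = (4.8284,-2.8284,2.0000)
cross product → J_v[:, 2] = (-2.0000,0.0000,4.8284)
J_ω[:, 2] = z_2
entry J[4][2] = -1.0000

-1.000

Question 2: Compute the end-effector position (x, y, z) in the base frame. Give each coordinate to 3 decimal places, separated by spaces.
after link 1: o_1 = (0.0000, 0.0000, 0.0000)
after link 2: o_2 = (-2.0000, -3.0000, 0.0000)
after link 3: o_3 = (-0.5858, -3.0000, 1.4142)
after link 4: o_4 = (2.8284, -5.8284, 2.0000)

2.828 -5.828 2.000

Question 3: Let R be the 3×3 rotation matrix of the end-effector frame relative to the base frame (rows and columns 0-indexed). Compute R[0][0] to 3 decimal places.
0.500

End-effector x-axis (col 0 of R) = (0.5000,-0.7071,0.5000)
R[0][0] = 0.5000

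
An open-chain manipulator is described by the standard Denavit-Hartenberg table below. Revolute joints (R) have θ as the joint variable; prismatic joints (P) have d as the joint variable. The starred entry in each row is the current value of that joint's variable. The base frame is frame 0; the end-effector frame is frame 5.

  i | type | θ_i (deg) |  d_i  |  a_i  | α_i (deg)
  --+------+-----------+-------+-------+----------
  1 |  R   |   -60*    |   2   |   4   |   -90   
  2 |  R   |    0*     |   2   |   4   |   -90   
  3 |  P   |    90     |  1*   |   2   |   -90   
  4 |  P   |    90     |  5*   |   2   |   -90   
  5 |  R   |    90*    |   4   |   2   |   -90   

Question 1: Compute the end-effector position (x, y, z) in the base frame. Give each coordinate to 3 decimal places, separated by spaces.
after link 1: o_1 = (2.0000, -3.4641, 2.0000)
after link 2: o_2 = (5.7321, -5.9282, 2.0000)
after link 3: o_3 = (4.0000, -6.9282, 1.0000)
after link 4: o_4 = (1.5000, -2.5981, 3.0000)
after link 5: o_5 = (5.9641, -2.3301, 3.0000)

5.964 -2.330 3.000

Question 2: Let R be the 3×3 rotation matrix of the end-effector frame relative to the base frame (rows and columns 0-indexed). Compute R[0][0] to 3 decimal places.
End-effector x-axis (col 0 of R) = (0.5000,-0.8660,0.0000)
R[0][0] = 0.5000

0.500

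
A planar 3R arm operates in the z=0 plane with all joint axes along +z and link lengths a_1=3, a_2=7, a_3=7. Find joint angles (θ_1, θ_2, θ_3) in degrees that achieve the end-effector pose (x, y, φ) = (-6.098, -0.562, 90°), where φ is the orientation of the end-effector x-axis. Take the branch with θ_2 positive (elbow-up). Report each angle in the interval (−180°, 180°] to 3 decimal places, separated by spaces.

wrist centre = target − a_3·(cos φ, sin φ) = (-6.0980, -7.5620)
cos θ_2 = (94.3694−3²−7²)/(2·3·7) = 0.8659; θ_2 = 30.0099° (elbow-up)
β = atan2(-7.5620,-6.0980) = -128.8827°; ψ = atan2(3.5010,9.0616) = 21.1246°
θ_1 = β − ψ = -150.0073°
θ_3 = φ − θ_1 − θ_2 = -150.0025° (wrapped to (-180°,180°])

-150.007 30.010 -150.003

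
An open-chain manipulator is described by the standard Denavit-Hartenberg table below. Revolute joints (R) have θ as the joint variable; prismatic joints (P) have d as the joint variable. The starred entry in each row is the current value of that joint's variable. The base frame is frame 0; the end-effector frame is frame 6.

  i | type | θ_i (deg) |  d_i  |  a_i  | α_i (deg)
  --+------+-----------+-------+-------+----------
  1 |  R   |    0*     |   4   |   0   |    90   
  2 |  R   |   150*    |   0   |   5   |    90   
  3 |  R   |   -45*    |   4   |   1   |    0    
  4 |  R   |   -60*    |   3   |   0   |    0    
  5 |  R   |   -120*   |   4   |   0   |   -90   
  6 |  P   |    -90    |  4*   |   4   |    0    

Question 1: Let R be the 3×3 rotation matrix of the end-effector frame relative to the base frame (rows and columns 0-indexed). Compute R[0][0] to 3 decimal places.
End-effector x-axis (col 0 of R) = (0.5000,-0.0000,0.8660)
R[0][0] = 0.5000

0.500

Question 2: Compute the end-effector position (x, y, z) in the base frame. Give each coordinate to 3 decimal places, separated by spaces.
after link 1: o_1 = (0.0000, 0.0000, 4.0000)
after link 2: o_2 = (-4.3301, 0.0000, 6.5000)
after link 3: o_3 = (-2.9425, 0.7071, 10.3177)
after link 4: o_4 = (-1.4425, 0.7071, 12.9157)
after link 5: o_5 = (0.5575, 0.7071, 16.3798)
after link 6: o_6 = (5.0070, 3.5355, 18.4297)

5.007 3.536 18.430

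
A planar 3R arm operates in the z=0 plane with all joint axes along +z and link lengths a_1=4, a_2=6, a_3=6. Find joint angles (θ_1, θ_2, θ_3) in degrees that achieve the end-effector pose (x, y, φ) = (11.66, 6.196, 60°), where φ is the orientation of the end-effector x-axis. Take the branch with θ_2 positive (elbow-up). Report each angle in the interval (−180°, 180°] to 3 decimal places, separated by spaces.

wrist centre = target − a_3·(cos φ, sin φ) = (8.6600, 0.9998)
cos θ_2 = (75.9953−4²−6²)/(2·4·6) = 0.4999; θ_2 = 60.0065° (elbow-up)
β = atan2(0.9998,8.6600) = 6.5860°; ψ = atan2(5.1965,6.9994) = 36.5909°
θ_1 = β − ψ = -30.0049°
θ_3 = φ − θ_1 − θ_2 = 29.9984° (wrapped to (-180°,180°])

-30.005 60.006 29.998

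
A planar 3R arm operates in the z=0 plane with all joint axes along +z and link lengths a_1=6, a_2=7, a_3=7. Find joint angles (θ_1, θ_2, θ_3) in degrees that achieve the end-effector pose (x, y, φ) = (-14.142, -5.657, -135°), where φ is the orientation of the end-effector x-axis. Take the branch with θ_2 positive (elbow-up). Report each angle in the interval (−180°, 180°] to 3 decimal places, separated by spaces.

135.000 90.002 -0.002

wrist centre = target − a_3·(cos φ, sin φ) = (-9.1923, -0.7073)
cos θ_2 = (84.9977−6²−7²)/(2·6·7) = -0.0000; θ_2 = 90.0016° (elbow-up)
β = atan2(-0.7073,-9.1923) = -175.6003°; ψ = atan2(7.0000,5.9998) = 49.3996°
θ_1 = β − ψ = -224.9999°
θ_3 = φ − θ_1 − θ_2 = -0.0016° (wrapped to (-180°,180°])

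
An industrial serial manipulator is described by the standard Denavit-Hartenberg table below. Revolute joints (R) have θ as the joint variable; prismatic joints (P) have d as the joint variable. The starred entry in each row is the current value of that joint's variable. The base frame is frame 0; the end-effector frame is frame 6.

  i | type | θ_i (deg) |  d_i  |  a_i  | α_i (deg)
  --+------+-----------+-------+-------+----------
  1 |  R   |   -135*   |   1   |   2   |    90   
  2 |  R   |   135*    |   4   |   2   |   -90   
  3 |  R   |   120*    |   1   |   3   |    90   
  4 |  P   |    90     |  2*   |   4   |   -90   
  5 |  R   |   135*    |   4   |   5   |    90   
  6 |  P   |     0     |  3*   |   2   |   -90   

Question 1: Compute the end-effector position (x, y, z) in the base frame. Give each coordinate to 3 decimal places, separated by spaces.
-6.508 3.959 -1.873

after link 1: o_1 = (-1.4142, -1.4142, 1.0000)
after link 2: o_2 = (-3.2426, 2.4142, 2.4142)
after link 3: o_3 = (-1.6555, 0.3271, 0.6464)
after link 4: o_4 = (1.9176, 2.4860, -0.9572)
after link 5: o_5 = (-4.0806, 3.8868, 0.7919)
after link 6: o_6 = (-6.5080, 3.9594, -1.8731)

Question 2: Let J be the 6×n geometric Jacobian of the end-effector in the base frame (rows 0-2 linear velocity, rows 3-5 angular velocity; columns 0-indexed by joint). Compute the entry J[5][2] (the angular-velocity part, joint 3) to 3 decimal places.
-0.707

axis z_2 = (0.5000,0.5000,-0.7071); lever o_n−o_2 = (-3.2653,1.5452,-4.2874)
cross product → J_v[:, 2] = (-1.0510,4.4526,2.4053)
J_ω[:, 2] = z_2
entry J[5][2] = -0.7071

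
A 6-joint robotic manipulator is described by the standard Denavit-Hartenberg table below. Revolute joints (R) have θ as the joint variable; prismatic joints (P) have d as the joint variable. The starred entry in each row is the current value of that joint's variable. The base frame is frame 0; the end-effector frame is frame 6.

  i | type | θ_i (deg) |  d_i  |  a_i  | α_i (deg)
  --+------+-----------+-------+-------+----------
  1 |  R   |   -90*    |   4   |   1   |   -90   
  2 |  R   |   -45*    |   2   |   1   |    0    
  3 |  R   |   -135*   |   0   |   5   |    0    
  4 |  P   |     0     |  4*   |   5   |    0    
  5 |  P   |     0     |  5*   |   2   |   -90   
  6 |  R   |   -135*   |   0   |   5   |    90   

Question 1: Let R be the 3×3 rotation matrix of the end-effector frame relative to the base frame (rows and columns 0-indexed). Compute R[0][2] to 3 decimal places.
-0.707

End-effector z-axis (col 2 of R) = (-0.7071,-0.7071,-0.0000)
R[0][2] = -0.7071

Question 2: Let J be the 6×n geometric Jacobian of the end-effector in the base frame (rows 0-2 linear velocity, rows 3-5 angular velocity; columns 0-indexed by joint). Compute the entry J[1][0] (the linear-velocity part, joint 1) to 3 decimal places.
14.536

axis z_0 = ẑ; lever o_n−o_0 = (14.5355,6.7574,4.7071)
cross product → J_v[:, 0] = (-6.7574,14.5355,0.0000)
J_ω[:, 0] = z_0
entry J[1][0] = 14.5355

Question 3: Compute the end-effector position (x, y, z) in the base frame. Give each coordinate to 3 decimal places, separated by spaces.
after link 1: o_1 = (0.0000, -1.0000, 4.0000)
after link 2: o_2 = (2.0000, -1.7071, 4.7071)
after link 3: o_3 = (2.0000, 3.2929, 4.7071)
after link 4: o_4 = (6.0000, 8.2929, 4.7071)
after link 5: o_5 = (11.0000, 10.2929, 4.7071)
after link 6: o_6 = (14.5355, 6.7574, 4.7071)

14.536 6.757 4.707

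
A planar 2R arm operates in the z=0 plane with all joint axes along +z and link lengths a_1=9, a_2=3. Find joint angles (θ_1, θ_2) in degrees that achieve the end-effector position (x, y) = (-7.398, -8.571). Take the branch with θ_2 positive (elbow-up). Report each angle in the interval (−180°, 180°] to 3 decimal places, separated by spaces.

-141.595 44.987

cos θ_2 = (128.1924−9²−3²)/(2·9·3) = 0.7073; θ_2 = 44.9870° (elbow-up)
β = atan2(-8.5710,-7.3980) = -130.7989°; ψ = atan2(2.1208,11.1218) = 10.7962°
θ_1 = β − ψ = -141.5951°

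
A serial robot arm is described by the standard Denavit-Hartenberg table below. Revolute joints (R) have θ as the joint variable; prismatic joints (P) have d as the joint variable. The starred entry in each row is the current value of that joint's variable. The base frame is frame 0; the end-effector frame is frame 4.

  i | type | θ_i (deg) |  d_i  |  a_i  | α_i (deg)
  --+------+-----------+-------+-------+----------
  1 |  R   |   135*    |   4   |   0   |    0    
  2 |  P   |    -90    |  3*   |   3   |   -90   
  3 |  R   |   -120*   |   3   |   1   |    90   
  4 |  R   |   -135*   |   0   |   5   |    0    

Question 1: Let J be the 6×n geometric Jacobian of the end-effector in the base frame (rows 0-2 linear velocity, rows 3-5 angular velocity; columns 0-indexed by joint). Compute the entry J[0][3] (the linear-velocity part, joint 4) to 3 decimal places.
axis z_3 = (-0.6124,-0.6124,-0.5000); lever o_n−o_3 = (3.7500,-1.2500,-3.0619)
cross product → J_v[:, 3] = (1.2500,-3.7500,3.0619)
J_ω[:, 3] = z_3
entry J[0][3] = 1.2500

1.250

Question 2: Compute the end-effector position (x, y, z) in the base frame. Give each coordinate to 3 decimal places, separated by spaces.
3.396 2.639 4.804

after link 1: o_1 = (0.0000, 0.0000, 4.0000)
after link 2: o_2 = (2.1213, 2.1213, 7.0000)
after link 3: o_3 = (-0.3536, 3.8891, 7.8660)
after link 4: o_4 = (3.3964, 2.6391, 4.8042)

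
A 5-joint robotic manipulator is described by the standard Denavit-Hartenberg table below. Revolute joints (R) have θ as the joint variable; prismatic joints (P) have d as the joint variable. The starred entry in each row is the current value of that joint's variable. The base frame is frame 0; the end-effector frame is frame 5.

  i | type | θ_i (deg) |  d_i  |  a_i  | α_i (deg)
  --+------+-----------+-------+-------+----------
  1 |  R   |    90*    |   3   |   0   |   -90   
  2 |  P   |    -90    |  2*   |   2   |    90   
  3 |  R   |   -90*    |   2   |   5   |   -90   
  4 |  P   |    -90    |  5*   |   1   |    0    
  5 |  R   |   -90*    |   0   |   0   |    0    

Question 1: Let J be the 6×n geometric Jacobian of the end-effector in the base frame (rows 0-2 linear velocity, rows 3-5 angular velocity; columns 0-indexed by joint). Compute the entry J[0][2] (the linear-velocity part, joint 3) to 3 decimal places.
axis z_2 = (-0.0000,-1.0000,0.0000); lever o_n−o_2 = (5.0000,-3.0000,5.0000)
cross product → J_v[:, 2] = (-5.0000,0.0000,5.0000)
J_ω[:, 2] = z_2
entry J[0][2] = -5.0000

-5.000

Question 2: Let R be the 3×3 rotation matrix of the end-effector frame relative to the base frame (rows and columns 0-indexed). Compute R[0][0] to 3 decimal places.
-1.000

End-effector x-axis (col 0 of R) = (-1.0000,0.0000,-0.0000)
R[0][0] = -1.0000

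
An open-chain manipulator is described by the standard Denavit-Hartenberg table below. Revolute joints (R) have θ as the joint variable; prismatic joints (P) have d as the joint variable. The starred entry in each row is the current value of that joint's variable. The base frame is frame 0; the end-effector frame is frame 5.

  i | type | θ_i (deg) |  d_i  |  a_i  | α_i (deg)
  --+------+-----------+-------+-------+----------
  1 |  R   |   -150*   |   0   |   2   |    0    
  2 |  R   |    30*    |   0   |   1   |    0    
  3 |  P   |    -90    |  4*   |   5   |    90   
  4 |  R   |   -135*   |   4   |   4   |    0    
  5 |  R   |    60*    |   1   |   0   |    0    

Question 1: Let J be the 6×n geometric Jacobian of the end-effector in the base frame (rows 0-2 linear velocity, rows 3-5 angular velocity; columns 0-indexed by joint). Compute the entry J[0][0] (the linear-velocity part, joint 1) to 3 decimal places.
axis z_0 = ẑ; lever o_n−o_0 = (-1.6127,3.5499,1.1716)
cross product → J_v[:, 0] = (-3.5499,-1.6127,0.0000)
J_ω[:, 0] = z_0
entry J[0][0] = -3.5499

-3.550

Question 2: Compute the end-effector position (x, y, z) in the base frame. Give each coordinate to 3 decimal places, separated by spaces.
-1.613 3.550 1.172

after link 1: o_1 = (-1.7321, -1.0000, 0.0000)
after link 2: o_2 = (-2.2321, -1.8660, 0.0000)
after link 3: o_3 = (-6.5622, 0.6340, 4.0000)
after link 4: o_4 = (-2.1127, 2.6839, 1.1716)
after link 5: o_5 = (-1.6127, 3.5499, 1.1716)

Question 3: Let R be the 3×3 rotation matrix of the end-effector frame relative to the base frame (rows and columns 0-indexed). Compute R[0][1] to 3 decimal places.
-0.837

End-effector y-axis (col 1 of R) = (-0.8365,0.4830,0.2588)
R[0][1] = -0.8365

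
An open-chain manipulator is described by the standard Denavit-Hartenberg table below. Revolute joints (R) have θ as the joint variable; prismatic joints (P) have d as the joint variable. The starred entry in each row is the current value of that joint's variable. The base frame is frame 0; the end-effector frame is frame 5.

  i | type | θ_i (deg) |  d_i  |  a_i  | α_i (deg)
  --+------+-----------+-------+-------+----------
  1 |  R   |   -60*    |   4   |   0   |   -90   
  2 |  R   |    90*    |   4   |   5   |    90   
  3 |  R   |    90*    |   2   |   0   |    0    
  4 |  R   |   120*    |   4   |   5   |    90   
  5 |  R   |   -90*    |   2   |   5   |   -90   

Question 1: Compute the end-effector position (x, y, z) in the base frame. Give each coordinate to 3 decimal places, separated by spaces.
3.299 0.750 4.330

after link 1: o_1 = (0.0000, 0.0000, 4.0000)
after link 2: o_2 = (3.4641, 2.0000, -1.0000)
after link 3: o_3 = (4.4641, 0.2679, -1.0000)
after link 4: o_4 = (4.2990, -4.4462, 3.3301)
after link 5: o_5 = (3.2990, 0.7500, 4.3301)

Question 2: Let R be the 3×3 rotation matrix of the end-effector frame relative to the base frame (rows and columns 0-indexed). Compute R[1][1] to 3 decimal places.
-0.433

End-effector y-axis (col 1 of R) = (-0.7500,-0.4330,-0.5000)
R[1][1] = -0.4330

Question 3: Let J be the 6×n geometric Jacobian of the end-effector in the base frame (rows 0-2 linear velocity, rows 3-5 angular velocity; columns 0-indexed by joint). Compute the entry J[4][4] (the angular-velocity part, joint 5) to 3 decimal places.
0.433

axis z_4 = (0.7500,0.4330,0.5000); lever o_n−o_4 = (-1.0000,5.1962,1.0000)
cross product → J_v[:, 4] = (-2.1651,-1.2500,4.3301)
J_ω[:, 4] = z_4
entry J[4][4] = 0.4330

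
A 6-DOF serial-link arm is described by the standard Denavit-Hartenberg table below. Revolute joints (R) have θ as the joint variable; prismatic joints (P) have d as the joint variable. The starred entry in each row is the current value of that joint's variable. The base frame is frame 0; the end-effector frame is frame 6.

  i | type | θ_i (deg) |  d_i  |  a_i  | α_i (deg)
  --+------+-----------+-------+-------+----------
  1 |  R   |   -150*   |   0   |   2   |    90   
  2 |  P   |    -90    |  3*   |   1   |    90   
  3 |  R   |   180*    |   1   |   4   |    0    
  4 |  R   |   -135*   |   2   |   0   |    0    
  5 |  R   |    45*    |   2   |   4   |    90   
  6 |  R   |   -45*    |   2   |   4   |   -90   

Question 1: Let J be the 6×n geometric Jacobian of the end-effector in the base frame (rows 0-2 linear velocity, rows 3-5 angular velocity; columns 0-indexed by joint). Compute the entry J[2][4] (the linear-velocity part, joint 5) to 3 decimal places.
6.828

axis z_4 = (0.8660,0.5000,-0.0000); lever o_n−o_4 = (-4.1317,5.4994,-2.0000)
cross product → J_v[:, 4] = (-1.0000,1.7321,6.8284)
J_ω[:, 4] = z_4
entry J[2][4] = 6.8284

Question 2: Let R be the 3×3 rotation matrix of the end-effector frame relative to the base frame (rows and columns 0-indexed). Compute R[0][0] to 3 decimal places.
-0.966

End-effector x-axis (col 0 of R) = (-0.9659,0.2588,0.0000)
R[0][0] = -0.9659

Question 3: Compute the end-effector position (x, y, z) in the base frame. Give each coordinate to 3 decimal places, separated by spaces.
-4.766 8.597 1.000

after link 1: o_1 = (-1.7321, -1.0000, 0.0000)
after link 2: o_2 = (-3.2321, 1.5981, -1.0000)
after link 3: o_3 = (-2.3660, 2.0981, 3.0000)
after link 4: o_4 = (-0.6340, 3.0981, 3.0000)
after link 5: o_5 = (-0.9019, 7.5622, 3.0000)
after link 6: o_6 = (-4.7656, 8.5975, 1.0000)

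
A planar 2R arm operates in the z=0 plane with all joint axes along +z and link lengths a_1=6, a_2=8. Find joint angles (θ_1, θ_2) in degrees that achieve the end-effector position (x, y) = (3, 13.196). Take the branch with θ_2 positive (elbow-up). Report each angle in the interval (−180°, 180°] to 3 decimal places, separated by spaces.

59.997 30.005

cos θ_2 = (183.1344−6²−8²)/(2·6·8) = 0.8660; θ_2 = 30.0048° (elbow-up)
β = atan2(13.1960,3.0000) = 77.1920°; ψ = atan2(4.0006,12.9279) = 17.1949°
θ_1 = β − ψ = 59.9971°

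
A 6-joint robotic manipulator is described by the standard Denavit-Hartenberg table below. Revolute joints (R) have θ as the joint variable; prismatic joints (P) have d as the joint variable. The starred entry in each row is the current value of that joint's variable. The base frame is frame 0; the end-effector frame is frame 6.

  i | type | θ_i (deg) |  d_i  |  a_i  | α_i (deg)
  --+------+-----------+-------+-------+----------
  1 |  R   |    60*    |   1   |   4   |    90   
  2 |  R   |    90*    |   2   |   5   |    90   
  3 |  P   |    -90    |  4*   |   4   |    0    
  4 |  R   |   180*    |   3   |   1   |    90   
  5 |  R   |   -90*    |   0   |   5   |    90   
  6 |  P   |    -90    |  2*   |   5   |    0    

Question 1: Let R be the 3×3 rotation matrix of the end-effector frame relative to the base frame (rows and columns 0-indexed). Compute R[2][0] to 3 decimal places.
End-effector x-axis (col 0 of R) = (-0.0000,-0.0000,-1.0000)
R[2][0] = -1.0000

-1.000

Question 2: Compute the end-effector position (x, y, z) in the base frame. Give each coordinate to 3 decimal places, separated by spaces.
after link 1: o_1 = (2.0000, 3.4641, 1.0000)
after link 2: o_2 = (3.7321, 2.4641, 6.0000)
after link 3: o_3 = (2.2679, 7.9282, 6.0000)
after link 4: o_4 = (4.6340, 10.0263, 6.0000)
after link 5: o_5 = (2.1340, 5.6962, 6.0000)
after link 6: o_6 = (0.4019, 6.6962, 1.0000)

0.402 6.696 1.000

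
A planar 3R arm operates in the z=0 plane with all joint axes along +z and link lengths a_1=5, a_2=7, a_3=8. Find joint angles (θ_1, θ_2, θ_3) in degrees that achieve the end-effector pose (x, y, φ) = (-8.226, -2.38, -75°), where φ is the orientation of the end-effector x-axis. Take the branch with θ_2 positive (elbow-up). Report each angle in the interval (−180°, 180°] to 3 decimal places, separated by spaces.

wrist centre = target − a_3·(cos φ, sin φ) = (-10.2966, 5.3474)
cos θ_2 = (134.6137−5²−7²)/(2·5·7) = 0.8659; θ_2 = 30.0131° (elbow-up)
β = atan2(5.3474,-10.2966) = 152.5554°; ψ = atan2(3.5014,11.0614) = 17.5648°
θ_1 = β − ψ = 134.9906°
θ_3 = φ − θ_1 − θ_2 = 119.9963° (wrapped to (-180°,180°])

134.991 30.013 119.996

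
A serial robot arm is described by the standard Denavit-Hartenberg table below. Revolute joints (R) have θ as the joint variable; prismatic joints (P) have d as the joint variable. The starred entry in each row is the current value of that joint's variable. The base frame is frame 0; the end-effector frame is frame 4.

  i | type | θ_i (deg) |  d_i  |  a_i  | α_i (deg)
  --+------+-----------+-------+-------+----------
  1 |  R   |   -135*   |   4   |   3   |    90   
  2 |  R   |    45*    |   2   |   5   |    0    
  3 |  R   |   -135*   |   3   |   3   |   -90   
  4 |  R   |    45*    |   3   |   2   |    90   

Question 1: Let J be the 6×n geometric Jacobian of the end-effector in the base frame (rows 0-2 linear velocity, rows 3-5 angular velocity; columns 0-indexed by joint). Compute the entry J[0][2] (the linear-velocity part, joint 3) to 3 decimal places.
-3.121

axis z_2 = (-0.7071,0.7071,0.0000); lever o_n−o_2 = (-3.2426,-1.0000,-4.4142)
cross product → J_v[:, 2] = (-3.1213,-3.1213,3.0000)
J_ω[:, 2] = z_2
entry J[0][2] = -3.1213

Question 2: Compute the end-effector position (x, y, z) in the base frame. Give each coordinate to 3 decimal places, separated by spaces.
after link 1: o_1 = (-2.1213, -2.1213, 4.0000)
after link 2: o_2 = (-6.0355, -3.2071, 7.5355)
after link 3: o_3 = (-8.1569, -1.0858, 4.5355)
after link 4: o_4 = (-9.2782, -4.2071, 3.1213)

-9.278 -4.207 3.121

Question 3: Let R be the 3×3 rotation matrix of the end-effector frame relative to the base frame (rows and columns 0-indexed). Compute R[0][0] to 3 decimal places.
End-effector x-axis (col 0 of R) = (0.5000,-0.5000,-0.7071)
R[0][0] = 0.5000

0.500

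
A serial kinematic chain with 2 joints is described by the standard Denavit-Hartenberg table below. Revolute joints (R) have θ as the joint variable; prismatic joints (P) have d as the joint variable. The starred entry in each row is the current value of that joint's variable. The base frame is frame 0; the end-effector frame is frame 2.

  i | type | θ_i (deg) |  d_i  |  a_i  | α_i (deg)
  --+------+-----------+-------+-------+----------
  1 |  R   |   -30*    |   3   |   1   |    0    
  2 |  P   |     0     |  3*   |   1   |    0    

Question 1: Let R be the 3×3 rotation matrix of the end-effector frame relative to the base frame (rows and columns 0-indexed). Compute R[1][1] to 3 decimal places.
End-effector y-axis (col 1 of R) = (0.5000,0.8660,0.0000)
R[1][1] = 0.8660

0.866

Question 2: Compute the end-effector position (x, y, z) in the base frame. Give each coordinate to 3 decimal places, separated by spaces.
1.732 -1.000 6.000

after link 1: o_1 = (0.8660, -0.5000, 3.0000)
after link 2: o_2 = (1.7321, -1.0000, 6.0000)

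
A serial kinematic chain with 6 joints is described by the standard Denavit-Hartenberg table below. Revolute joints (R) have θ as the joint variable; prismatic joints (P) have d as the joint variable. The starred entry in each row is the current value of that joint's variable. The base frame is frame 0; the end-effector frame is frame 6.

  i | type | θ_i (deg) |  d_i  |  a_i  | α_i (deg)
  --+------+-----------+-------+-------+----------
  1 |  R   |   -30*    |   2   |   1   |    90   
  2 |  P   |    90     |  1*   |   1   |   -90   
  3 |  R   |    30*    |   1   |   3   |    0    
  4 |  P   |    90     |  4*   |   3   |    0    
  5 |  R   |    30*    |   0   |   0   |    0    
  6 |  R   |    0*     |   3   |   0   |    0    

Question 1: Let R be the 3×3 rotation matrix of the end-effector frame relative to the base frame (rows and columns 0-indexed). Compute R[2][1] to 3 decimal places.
End-effector y-axis (col 1 of R) = (-0.4330,-0.7500,-0.5000)
R[2][1] = -0.5000

-0.500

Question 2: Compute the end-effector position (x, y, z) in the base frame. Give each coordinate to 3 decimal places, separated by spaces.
-4.513 6.183 4.098

after link 1: o_1 = (0.8660, -0.5000, 2.0000)
after link 2: o_2 = (0.3660, -1.3660, 3.0000)
after link 3: o_3 = (0.2500, 0.4330, 5.5981)
after link 4: o_4 = (-1.9151, 4.6830, 4.0981)
after link 5: o_5 = (-1.9151, 4.6830, 4.0981)
after link 6: o_6 = (-4.5131, 6.1830, 4.0981)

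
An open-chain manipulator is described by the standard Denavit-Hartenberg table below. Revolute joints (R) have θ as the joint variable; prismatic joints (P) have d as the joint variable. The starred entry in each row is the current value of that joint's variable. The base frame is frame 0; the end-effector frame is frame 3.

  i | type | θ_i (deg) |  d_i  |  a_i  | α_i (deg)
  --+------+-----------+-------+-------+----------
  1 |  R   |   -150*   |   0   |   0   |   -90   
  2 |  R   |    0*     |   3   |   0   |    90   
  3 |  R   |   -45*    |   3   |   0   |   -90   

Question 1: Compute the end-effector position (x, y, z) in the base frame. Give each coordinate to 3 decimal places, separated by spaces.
after link 1: o_1 = (0.0000, 0.0000, 0.0000)
after link 2: o_2 = (1.5000, -2.5981, 0.0000)
after link 3: o_3 = (1.5000, -2.5981, 3.0000)

1.500 -2.598 3.000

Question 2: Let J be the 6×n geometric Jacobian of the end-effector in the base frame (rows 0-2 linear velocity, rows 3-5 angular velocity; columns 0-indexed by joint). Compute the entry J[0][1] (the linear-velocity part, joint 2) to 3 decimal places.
axis z_1 = (0.5000,-0.8660,0.0000); lever o_n−o_1 = (1.5000,-2.5981,3.0000)
cross product → J_v[:, 1] = (-2.5981,-1.5000,0.0000)
J_ω[:, 1] = z_1
entry J[0][1] = -2.5981

-2.598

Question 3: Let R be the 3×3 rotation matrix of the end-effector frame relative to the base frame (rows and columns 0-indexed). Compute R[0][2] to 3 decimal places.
End-effector z-axis (col 2 of R) = (-0.2588,-0.9659,0.0000)
R[0][2] = -0.2588

-0.259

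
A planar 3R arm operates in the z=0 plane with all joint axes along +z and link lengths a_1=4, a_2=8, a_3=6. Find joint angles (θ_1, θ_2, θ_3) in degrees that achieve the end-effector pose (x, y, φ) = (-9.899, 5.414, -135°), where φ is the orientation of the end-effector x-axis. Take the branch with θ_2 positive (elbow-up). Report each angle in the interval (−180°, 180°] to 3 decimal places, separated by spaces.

wrist centre = target − a_3·(cos φ, sin φ) = (-5.6564, 9.6566)
cos θ_2 = (125.2451−4²−8²)/(2·4·8) = 0.7070; θ_2 = 45.0123° (elbow-up)
β = atan2(9.6566,-5.6564) = 120.3596°; ψ = atan2(5.6581,9.6556) = 30.3697°
θ_1 = β − ψ = 89.9899°
θ_3 = φ − θ_1 − θ_2 = 89.9978° (wrapped to (-180°,180°])

89.990 45.012 89.998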